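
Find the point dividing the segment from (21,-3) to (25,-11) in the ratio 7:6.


Px = (7*25 + 6*21)/13 = 301/13 = 23.1538
Py = (7*(-11) + 6*(-3))/13 = -95/13 = -7.3077

P = (23.1538, -7.3077)


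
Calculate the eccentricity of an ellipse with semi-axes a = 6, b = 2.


c = sqrt(36-4) = sqrt(32) = 5.6569
e = c/a = sqrt(32)/6 = 0.9428

e = 0.9428


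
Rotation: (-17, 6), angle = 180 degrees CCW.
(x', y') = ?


cos(180) = -1, sin(180) = 0
x' = -17*(-1) - 6*0 = 17
y' = -17*0 + 6*(-1) = -6

(17, -6)


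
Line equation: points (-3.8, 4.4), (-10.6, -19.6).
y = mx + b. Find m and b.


m = (-24.0)/(-6.8) = 3.5294
b = y1 - m*x1 = 4.4 - (-24.0*(-3.8))/(-6.8) = 4.4 + 13.4118 = 17.8118

y = 3.5294x + 17.8118


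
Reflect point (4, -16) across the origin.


Reflection rule for origin: (-x, -y)
(4, -16) -> (-4, 16)

(-4, 16)


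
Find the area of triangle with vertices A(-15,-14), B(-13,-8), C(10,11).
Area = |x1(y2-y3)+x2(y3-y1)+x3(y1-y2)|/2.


-15*(-8-11) = 285
-13*(11+ 14) = -325
10*(-14+ 8) = -60
sum = -100
Area = |-100|/2 = 50.0000

50.0000 sq units


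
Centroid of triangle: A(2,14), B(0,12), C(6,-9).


Gx = (2+0+6)/3 = 8/3 = 2.6667
Gy = (14+12- 9)/3 = 17/3 = 5.6667

G = (2.6667, 5.6667)


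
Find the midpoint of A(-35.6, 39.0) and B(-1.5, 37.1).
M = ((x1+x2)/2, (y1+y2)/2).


Mx = (-35.6 - 1.5)/2 = -37.1/2 = -18.5500
My = (39.0 + 37.1)/2 = 76.1/2 = 38.0500

(-18.5500, 38.0500)


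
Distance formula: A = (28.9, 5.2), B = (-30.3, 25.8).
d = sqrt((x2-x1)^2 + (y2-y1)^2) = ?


dx = -30.3 - 28.9 = -59.2
dy = 25.8 - 5.2 = 20.6
d = sqrt(3504.64 + 424.36) = sqrt(3929) = 62.6817

62.6817


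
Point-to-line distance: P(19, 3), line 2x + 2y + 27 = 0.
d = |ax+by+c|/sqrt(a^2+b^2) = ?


|2*19 + 2*3 + 27| = |71| = 71
sqrt(4 + 4) = sqrt(8) = 2.8284
d = 71/sqrt(8) = 25.1023

25.1023


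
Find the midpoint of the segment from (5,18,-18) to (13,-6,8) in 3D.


Mx = (5+13)/2 = 9.0000
My = (18- 6)/2 = 6.0000
Mz = (-18+8)/2 = -5.0000

M = (9.0000, 6.0000, -5.0000)


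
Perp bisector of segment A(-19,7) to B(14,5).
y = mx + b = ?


Midpoint = (-2.5, 6)
Slope of AB = dy/dx = -2/33 = -0.0606
Perp slope = -dx/dy = 33/2 = 16.5000
b = My - (perp slope)*Mx = 6 + (33*(-2.5))/(-2) = 6 + 41.2500 = 47.2500

y = 16.5000x + 47.2500


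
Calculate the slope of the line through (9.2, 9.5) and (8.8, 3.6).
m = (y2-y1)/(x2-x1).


dy = 3.6 - 9.5 = -5.9
dx = 8.8 - 9.2 = -0.4
m = -5.9/(-0.4) = 14.7500

m = 14.7500


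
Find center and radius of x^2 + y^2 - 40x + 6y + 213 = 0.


h = -D/2 = 40/2 = 20
k = -E/2 = -6/2 = -3
r^2 = h^2 + k^2 - F = 400 + 9 - 213 = 196
r = 14

Center (20, -3), radius = 14


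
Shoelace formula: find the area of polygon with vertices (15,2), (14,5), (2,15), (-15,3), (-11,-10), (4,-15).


sum(xi*y_{i+1}) = 15*5 + 14*15 + 2*3 - 15*(-10) - 11*(-15) + 4*2 = 614
sum(yi*x_{i+1}) = 2*14 + 5*2 + 15*(-15) + 3*(-11) - 10*4 - 15*15 = -485
Area = |614 + 485|/2 = 1099/2 = 549.5000

549.5000 sq units


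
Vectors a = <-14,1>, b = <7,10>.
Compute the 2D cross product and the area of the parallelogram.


cross = -14*10 - 1*7 = -140 - 7 = -147
Parallelogram area = |-147| = 147

cross = -147, parallelogram area = 147


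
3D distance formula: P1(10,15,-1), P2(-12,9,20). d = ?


dx=-22, dy=-6, dz=21
d = sqrt(484+36+441) = sqrt(961) = 31.0000

31.0000


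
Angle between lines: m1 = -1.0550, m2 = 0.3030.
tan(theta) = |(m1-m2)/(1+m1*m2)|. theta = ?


m1-m2 = -1.358
1+m1*m2 = 0.680335
tan(theta) = |-1.358/0.680335| = 1.996075
theta = arctan(|-1.358/0.680335|) = 63.3899 degrees (acute angle)

63.3899 degrees


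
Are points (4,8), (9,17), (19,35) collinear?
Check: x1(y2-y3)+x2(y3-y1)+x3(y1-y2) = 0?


4*(17-35) + 9*(35-8) + 19*(8-17)
= -72 + 243 - 171 = 0

Yes, collinear (determinant = 0)


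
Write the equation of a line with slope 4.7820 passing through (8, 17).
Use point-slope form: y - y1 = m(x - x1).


y - 17 = 4.7820(x - 8)
y = 4.7820x + 17 - 4.7820*8
y = 4.7820x - 21.2560

y = 4.7820x - 21.2560


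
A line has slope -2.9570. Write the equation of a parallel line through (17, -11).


Parallel lines have equal slopes.
m2 = -2.9570
b2 = -11 + 2.9570*17 = 39.2690

y = -2.9570x + 39.2690


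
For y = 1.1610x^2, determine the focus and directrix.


a = 1.1610
1/(4a) = 0.2153
Focus = (0, 0.2153)
Directrix: y = -0.2153

Focus = (0, 0.2153), Directrix: y = -0.2153


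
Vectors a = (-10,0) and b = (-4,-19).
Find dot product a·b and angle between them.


a·b = -10*(-4) + 0*(-19) = 40 + 0 = 40
|a| = sqrt(100+0) = 10.0000
|b| = sqrt(16+361) = 19.4165
cos(theta) = 40/(sqrt(100)*sqrt(377)) = 40/sqrt(37700) = 0.206010
theta = arccos(40/sqrt(37700)) = 78.1113 degrees

a·b = 40, theta = 78.1113 deg


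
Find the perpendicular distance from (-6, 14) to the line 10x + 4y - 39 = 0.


|10*(-6) + 4*14 - 39| = |-43| = 43
sqrt(100 + 16) = sqrt(116) = 10.7703
d = 43/sqrt(116) = 3.9924

3.9924


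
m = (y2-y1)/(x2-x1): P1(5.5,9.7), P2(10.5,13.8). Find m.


dy = 13.8 - 9.7 = 4.1
dx = 10.5 - 5.5 = 5.0
m = 4.1/5.0 = 0.8200

m = 0.8200


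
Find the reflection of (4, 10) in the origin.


Reflection rule for origin: (-x, -y)
(4, 10) -> (-4, -10)

(-4, -10)


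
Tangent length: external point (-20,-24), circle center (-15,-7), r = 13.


d = sqrt((-20+ 15)^2 + (-24+ 7)^2) = sqrt(25+289) = 17.7200
L = sqrt(314.0000 - 169) = sqrt(145.0000) = 12.0416

12.0416


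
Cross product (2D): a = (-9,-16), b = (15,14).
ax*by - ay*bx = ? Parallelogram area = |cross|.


cross = -9*14 + 16*15 = -126 + 240 = 114
Parallelogram area = |114| = 114

cross = 114, parallelogram area = 114


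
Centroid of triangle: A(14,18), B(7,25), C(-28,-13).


Gx = (14+7- 28)/3 = -7/3 = -2.3333
Gy = (18+25- 13)/3 = 30/3 = 10.0000

G = (-2.3333, 10.0000)


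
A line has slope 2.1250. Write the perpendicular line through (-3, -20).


Perpendicular slope = -1/m1 = -1/2.1250 = -0.4706
b2 = y0 - m2*x0 = -20 - 3/2.1250 = -20 - 1.4118 = -21.4118

y = -0.4706x - 21.4118


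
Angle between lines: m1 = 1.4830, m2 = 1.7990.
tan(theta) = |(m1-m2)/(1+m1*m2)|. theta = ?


m1-m2 = -0.316
1+m1*m2 = 3.667917
tan(theta) = |-0.316/3.667917| = 0.086152
theta = arctan(|-0.316/3.667917|) = 4.9240 degrees (acute angle)

4.9240 degrees


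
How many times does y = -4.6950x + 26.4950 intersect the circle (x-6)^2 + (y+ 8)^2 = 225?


Substitute y = -4.6950x + 26.4950: (x-6)^2 + (-4.6950x+26.4950+ 8)^2 = 225
Expand to Ax^2 + Bx + C = 0, where b-k = 34.495
A = 1+m^2 = 23.043025
B = 2(m(b-k) - h) = 2(-4.6950*34.495 - 6) = -335.90805
C = h^2 + (b-k)^2 - r^2 = 36 + 1189.905025 - 225 = 1000.905025
disc = B^2-4AC = 112834.2181 - 92255.5181 = 20578.7000
disc > 0

2 intersection points


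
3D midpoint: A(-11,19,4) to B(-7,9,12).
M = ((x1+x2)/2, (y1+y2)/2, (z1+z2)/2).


Mx = (-11- 7)/2 = -9.0000
My = (19+9)/2 = 14.0000
Mz = (4+12)/2 = 8.0000

M = (-9.0000, 14.0000, 8.0000)


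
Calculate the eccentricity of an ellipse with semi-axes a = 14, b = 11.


c = sqrt(196-121) = sqrt(75) = 8.6603
e = c/a = sqrt(75)/14 = 0.6186

e = 0.6186


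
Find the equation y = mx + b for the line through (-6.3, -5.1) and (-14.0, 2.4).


m = (7.5)/(-7.7) = -0.9740
b = y1 - m*x1 = -5.1 - (7.5*(-6.3))/(-7.7) = -5.1 - 6.1364 = -11.2364

y = -0.9740x - 11.2364


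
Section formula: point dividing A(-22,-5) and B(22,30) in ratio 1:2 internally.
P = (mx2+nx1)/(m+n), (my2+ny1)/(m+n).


Px = (1*22 + 2*(-22))/3 = -22/3 = -7.3333
Py = (1*30 + 2*(-5))/3 = 20/3 = 6.6667

P = (-7.3333, 6.6667)


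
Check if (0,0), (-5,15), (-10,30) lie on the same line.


0*(15-30) - 5*(30-0) - 10*(0-15)
= 0 - 150 + 150 = 0

Yes, collinear (determinant = 0)


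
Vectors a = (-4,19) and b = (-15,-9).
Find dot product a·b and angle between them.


a·b = -4*(-15) + 19*(-9) = 60 - 171 = -111
|a| = sqrt(16+361) = 19.4165
|b| = sqrt(225+81) = 17.4929
cos(theta) = -111/(sqrt(377)*sqrt(306)) = -111/sqrt(115362) = -0.326807
theta = arccos(-111/sqrt(115362)) = 109.0751 degrees

a·b = -111, theta = 109.0751 deg


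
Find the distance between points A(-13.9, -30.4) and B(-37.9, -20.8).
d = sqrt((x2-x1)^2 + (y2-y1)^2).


dx = -37.9 + 13.9 = -24.0
dy = -20.8 + 30.4 = 9.6
d = sqrt(576.0 + 92.16) = sqrt(668.16) = 25.8488

25.8488


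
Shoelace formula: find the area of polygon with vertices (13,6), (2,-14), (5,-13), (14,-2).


sum(xi*y_{i+1}) = 13*(-14) + 2*(-13) + 5*(-2) + 14*6 = -134
sum(yi*x_{i+1}) = 6*2 - 14*5 - 13*14 - 2*13 = -266
Area = |-134 + 266|/2 = 132/2 = 66.0000

66.0000 sq units


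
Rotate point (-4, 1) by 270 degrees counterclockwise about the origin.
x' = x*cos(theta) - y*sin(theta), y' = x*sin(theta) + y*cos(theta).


cos(270) = 0, sin(270) = -1
x' = -4*0 - 1*(-1) = 1
y' = -4*(-1) + 1*0 = 4

(1, 4)


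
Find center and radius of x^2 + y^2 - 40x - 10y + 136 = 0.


h = -D/2 = 40/2 = 20
k = -E/2 = 10/2 = 5
r^2 = h^2 + k^2 - F = 400 + 25 - 136 = 289
r = 17

Center (20, 5), radius = 17


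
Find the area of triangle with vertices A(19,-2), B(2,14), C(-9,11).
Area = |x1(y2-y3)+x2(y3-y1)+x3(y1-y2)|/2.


19*(14-11) = 57
2*(11+ 2) = 26
-9*(-2-14) = 144
sum = 227
Area = |227|/2 = 113.5000

113.5000 sq units


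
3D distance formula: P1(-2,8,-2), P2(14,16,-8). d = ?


dx=16, dy=8, dz=-6
d = sqrt(256+64+36) = sqrt(356) = 18.8680

18.8680


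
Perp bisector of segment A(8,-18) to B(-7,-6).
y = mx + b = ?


Midpoint = (0.5, -12)
Slope of AB = dy/dx = 12/(-15) = -0.8000
Perp slope = -dx/dy = 15/12 = 1.2500
b = My - (perp slope)*Mx = -12 + (-15*0.5)/12 = -12 - 0.6250 = -12.6250

y = 1.2500x - 12.6250


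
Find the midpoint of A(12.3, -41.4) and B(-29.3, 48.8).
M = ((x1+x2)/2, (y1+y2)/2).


Mx = (12.3 - 29.3)/2 = -17.0/2 = -8.5000
My = (-41.4 + 48.8)/2 = 7.4/2 = 3.7000

(-8.5000, 3.7000)


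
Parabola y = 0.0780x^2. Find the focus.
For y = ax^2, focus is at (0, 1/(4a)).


a = 0.0780
4a = 0.3120
focus = (0, 1/0.3120) = (0, 3.2051)

Focus = (0, 3.2051)


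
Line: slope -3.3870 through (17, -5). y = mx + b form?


y + 5 = -3.3870(x - 17)
y = -3.3870x - 5 + 3.3870*17
y = -3.3870x + 52.5790

y = -3.3870x + 52.5790


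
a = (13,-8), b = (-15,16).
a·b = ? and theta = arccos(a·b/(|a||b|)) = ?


a·b = 13*(-15) - 8*16 = -195 - 128 = -323
|a| = sqrt(169+64) = 15.2643
|b| = sqrt(225+256) = 21.9317
cos(theta) = -323/(sqrt(233)*sqrt(481)) = -323/sqrt(112073) = -0.964833
theta = arccos(-323/sqrt(112073)) = 164.7599 degrees

a·b = -323, theta = 164.7599 deg


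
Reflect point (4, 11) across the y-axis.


Reflection rule for y-axis: (-x, y)
(4, 11) -> (-4, 11)

(-4, 11)


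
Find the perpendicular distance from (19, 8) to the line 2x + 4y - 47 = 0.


|2*19 + 4*8 - 47| = |23| = 23
sqrt(4 + 16) = sqrt(20) = 4.4721
d = 23/sqrt(20) = 5.1430

5.1430


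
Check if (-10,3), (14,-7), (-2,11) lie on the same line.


-10*(-7-11) + 14*(11-3) - 2*(3+ 7)
= 180 + 112 - 20 = 272

No, not collinear (determinant = 272)


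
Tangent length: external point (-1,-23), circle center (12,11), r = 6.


d = sqrt((-1-12)^2 + (-23-11)^2) = sqrt(169+1156) = 36.4005
L = sqrt(1325.0000 - 36) = sqrt(1289.0000) = 35.9026

35.9026


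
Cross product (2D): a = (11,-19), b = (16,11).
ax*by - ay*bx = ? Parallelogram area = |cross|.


cross = 11*11 + 19*16 = 121 + 304 = 425
Parallelogram area = |425| = 425

cross = 425, parallelogram area = 425


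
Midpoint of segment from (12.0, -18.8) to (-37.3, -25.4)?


Mx = (12.0 - 37.3)/2 = -25.3/2 = -12.6500
My = (-18.8 - 25.4)/2 = -44.2/2 = -22.1000

(-12.6500, -22.1000)


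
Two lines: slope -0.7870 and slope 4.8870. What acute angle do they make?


m1-m2 = -5.674
1+m1*m2 = -2.846069
tan(theta) = |-5.674/(-2.846069)| = 1.993627
theta = arctan(|-5.674/(-2.846069)|) = 63.3617 degrees (acute angle)

63.3617 degrees


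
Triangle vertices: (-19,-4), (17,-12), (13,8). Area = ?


-19*(-12-8) = 380
17*(8+ 4) = 204
13*(-4+ 12) = 104
sum = 688
Area = |688|/2 = 344.0000

344.0000 sq units


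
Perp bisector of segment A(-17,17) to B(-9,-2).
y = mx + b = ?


Midpoint = (-13, 7.5)
Slope of AB = dy/dx = -19/8 = -2.3750
Perp slope = -dx/dy = 8/19 = 0.4211
b = My - (perp slope)*Mx = 7.5 + (8*(-13))/(-19) = 7.5 + 5.4737 = 12.9737

y = 0.4211x + 12.9737


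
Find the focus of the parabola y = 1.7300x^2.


a = 1.7300
4a = 6.9200
focus = (0, 1/6.9200) = (0, 0.1445)

Focus = (0, 0.1445)


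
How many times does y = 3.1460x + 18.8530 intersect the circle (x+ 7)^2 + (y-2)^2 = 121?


Substitute y = 3.1460x + 18.8530: (x+ 7)^2 + (3.1460x+18.8530-2)^2 = 121
Expand to Ax^2 + Bx + C = 0, where b-k = 16.853
A = 1+m^2 = 10.897316
B = 2(m(b-k) - h) = 2(3.1460*16.853 + 7) = 120.039076
C = h^2 + (b-k)^2 - r^2 = 49 + 284.023609 - 121 = 212.023609
disc = B^2-4AC = 14409.3798 - 9241.9531 = 5167.4267
disc > 0

2 intersection points


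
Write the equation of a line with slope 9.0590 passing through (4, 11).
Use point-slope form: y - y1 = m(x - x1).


y - 11 = 9.0590(x - 4)
y = 9.0590x + 11 - 9.0590*4
y = 9.0590x - 25.2360

y = 9.0590x - 25.2360


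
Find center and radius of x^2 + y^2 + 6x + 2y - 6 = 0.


h = -D/2 = -6/2 = -3
k = -E/2 = -2/2 = -1
r^2 = h^2 + k^2 - F = 9 + 1 + 6 = 16
r = 4

Center (-3, -1), radius = 4


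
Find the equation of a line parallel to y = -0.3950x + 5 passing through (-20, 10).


Parallel lines have equal slopes.
m2 = -0.3950
b2 = 10 + 0.3950*(-20) = 2.1000

y = -0.3950x + 2.1000


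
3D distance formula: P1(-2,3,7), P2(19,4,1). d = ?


dx=21, dy=1, dz=-6
d = sqrt(441+1+36) = sqrt(478) = 21.8632

21.8632


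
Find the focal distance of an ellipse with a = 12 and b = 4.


c^2 = 12^2 - 4^2 = 144 - 16 = 128
c = sqrt(128) = 11.3137

c = 11.3137


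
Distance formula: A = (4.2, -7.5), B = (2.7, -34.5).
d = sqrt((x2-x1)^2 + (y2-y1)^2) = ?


dx = 2.7 - 4.2 = -1.5
dy = -34.5 + 7.5 = -27.0
d = sqrt(2.25 + 729.0) = sqrt(731.25) = 27.0416

27.0416


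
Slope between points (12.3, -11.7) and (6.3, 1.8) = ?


dy = 1.8 + 11.7 = 13.5
dx = 6.3 - 12.3 = -6
m = 13.5/(-6) = -2.2500

m = -2.2500


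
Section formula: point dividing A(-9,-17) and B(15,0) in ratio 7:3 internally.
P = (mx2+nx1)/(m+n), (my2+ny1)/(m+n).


Px = (7*15 + 3*(-9))/10 = 78/10 = 7.8000
Py = (7*0 + 3*(-17))/10 = -51/10 = -5.1000

P = (7.8000, -5.1000)


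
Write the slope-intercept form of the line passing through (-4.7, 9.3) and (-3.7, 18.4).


m = (9.1)/(1.0) = 9.1000
b = y1 - m*x1 = 9.3 - (9.1*(-4.7))/(1.0) = 9.3 + 42.7700 = 52.0700

y = 9.1000x + 52.0700


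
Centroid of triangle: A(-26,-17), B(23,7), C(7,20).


Gx = (-26+23+7)/3 = 4/3 = 1.3333
Gy = (-17+7+20)/3 = 10/3 = 3.3333

G = (1.3333, 3.3333)


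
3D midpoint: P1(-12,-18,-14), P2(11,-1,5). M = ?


Mx = (-12+11)/2 = -0.5000
My = (-18- 1)/2 = -9.5000
Mz = (-14+5)/2 = -4.5000

M = (-0.5000, -9.5000, -4.5000)


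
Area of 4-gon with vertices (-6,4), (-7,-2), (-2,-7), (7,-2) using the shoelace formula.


sum(xi*y_{i+1}) = -6*(-2) - 7*(-7) - 2*(-2) + 7*4 = 93
sum(yi*x_{i+1}) = 4*(-7) - 2*(-2) - 7*7 - 2*(-6) = -61
Area = |93 + 61|/2 = 154/2 = 77.0000

77.0000 sq units


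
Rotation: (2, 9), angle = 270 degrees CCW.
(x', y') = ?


cos(270) = 0, sin(270) = -1
x' = 2*0 - 9*(-1) = 9
y' = 2*(-1) + 9*0 = -2

(9, -2)


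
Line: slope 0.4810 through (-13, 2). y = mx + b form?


y - 2 = 0.4810(x + 13)
y = 0.4810x + 2 - 0.4810*(-13)
y = 0.4810x + 8.2530

y = 0.4810x + 8.2530


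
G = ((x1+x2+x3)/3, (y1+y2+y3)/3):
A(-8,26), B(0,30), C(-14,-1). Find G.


Gx = (-8+0- 14)/3 = -22/3 = -7.3333
Gy = (26+30- 1)/3 = 55/3 = 18.3333

G = (-7.3333, 18.3333)


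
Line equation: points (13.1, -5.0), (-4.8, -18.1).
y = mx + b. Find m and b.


m = (-13.1)/(-17.9) = 0.7318
b = y1 - m*x1 = -5.0 - (-13.1*13.1)/(-17.9) = -5.0 - 9.5872 = -14.5872

y = 0.7318x - 14.5872


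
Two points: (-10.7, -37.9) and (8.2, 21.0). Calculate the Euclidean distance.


dx = 8.2 + 10.7 = 18.9
dy = 21.0 + 37.9 = 58.9
d = sqrt(357.21 + 3469.21) = sqrt(3826.42) = 61.8581

61.8581


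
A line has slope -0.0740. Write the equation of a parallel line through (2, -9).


Parallel lines have equal slopes.
m2 = -0.0740
b2 = -9 + 0.0740*2 = -8.8520

y = -0.0740x - 8.8520


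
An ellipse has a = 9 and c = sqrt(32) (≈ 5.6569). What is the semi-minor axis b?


b^2 = 9^2 - (sqrt(32))^2 = 81 - 32 = 49
b = sqrt(49) = 7

b = 7


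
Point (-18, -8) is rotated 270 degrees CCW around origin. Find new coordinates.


cos(270) = 0, sin(270) = -1
x' = -18*0 + 8*(-1) = -8
y' = -18*(-1) - 8*0 = 18

(-8, 18)


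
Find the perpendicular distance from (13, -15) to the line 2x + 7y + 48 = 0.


|2*13 + 7*(-15) + 48| = |-31| = 31
sqrt(4 + 49) = sqrt(53) = 7.2801
d = 31/sqrt(53) = 4.2582

4.2582


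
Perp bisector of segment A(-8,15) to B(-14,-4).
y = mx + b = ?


Midpoint = (-11, 5.5)
Slope of AB = dy/dx = -19/(-6) = 3.1667
Perp slope = -dx/dy = -6/19 = -0.3158
b = My - (perp slope)*Mx = 5.5 + (-6*(-11))/(-19) = 5.5 - 3.4737 = 2.0263

y = -0.3158x + 2.0263


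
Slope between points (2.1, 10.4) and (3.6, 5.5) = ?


dy = 5.5 - 10.4 = -4.9
dx = 3.6 - 2.1 = 1.5
m = -4.9/1.5 = -3.2667

m = -3.2667


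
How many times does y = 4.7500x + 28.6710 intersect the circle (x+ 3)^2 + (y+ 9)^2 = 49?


Substitute y = 4.7500x + 28.6710: (x+ 3)^2 + (4.7500x+28.6710+ 9)^2 = 49
Expand to Ax^2 + Bx + C = 0, where b-k = 37.671
A = 1+m^2 = 23.5625
B = 2(m(b-k) - h) = 2(4.7500*37.671 + 3) = 363.8745
C = h^2 + (b-k)^2 - r^2 = 9 + 1419.104241 - 49 = 1379.104241
disc = B^2-4AC = 132404.6518 - 129980.5747 = 2424.0771
disc > 0

2 intersection points


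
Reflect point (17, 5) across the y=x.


Reflection rule for y=x: (y, x)
(17, 5) -> (5, 17)

(5, 17)


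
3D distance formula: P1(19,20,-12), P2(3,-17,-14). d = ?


dx=-16, dy=-37, dz=-2
d = sqrt(256+1369+4) = sqrt(1629) = 40.3609

40.3609


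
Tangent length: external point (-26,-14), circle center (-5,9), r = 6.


d = sqrt((-26+ 5)^2 + (-14-9)^2) = sqrt(441+529) = 31.1448
L = sqrt(970.0000 - 36) = sqrt(934.0000) = 30.5614

30.5614


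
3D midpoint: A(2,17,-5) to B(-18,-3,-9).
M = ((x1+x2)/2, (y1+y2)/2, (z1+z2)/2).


Mx = (2- 18)/2 = -8.0000
My = (17- 3)/2 = 7.0000
Mz = (-5- 9)/2 = -7.0000

M = (-8.0000, 7.0000, -7.0000)


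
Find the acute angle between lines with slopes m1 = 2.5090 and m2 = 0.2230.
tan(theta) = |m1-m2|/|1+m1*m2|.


m1-m2 = 2.286
1+m1*m2 = 1.559507
tan(theta) = |2.286/1.559507| = 1.465848
theta = arctan(|2.286/1.559507|) = 55.6982 degrees (acute angle)

55.6982 degrees


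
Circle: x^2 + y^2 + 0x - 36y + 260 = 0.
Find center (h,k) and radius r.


h = -D/2 = 0/2 = 0
k = -E/2 = 36/2 = 18
r^2 = h^2 + k^2 - F = 0 + 324 - 260 = 64
r = 8

Center (0, 18), radius = 8


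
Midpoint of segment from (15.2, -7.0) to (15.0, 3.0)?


Mx = (15.2 + 15.0)/2 = 30.2/2 = 15.1000
My = (-7.0 + 3.0)/2 = -4.0/2 = -2.0000

(15.1000, -2.0000)


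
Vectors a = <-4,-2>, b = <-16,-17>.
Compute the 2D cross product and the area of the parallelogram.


cross = -4*(-17) + 2*(-16) = 68 - 32 = 36
Parallelogram area = |36| = 36

cross = 36, parallelogram area = 36


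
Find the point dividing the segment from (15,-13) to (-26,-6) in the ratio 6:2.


Px = (6*(-26) + 2*15)/8 = -126/8 = -15.7500
Py = (6*(-6) + 2*(-13))/8 = -62/8 = -7.7500

P = (-15.7500, -7.7500)


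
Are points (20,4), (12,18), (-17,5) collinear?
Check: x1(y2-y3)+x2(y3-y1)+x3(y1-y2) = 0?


20*(18-5) + 12*(5-4) - 17*(4-18)
= 260 + 12 + 238 = 510

No, not collinear (determinant = 510)


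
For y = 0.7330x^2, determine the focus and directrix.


a = 0.7330
1/(4a) = 0.3411
Focus = (0, 0.3411)
Directrix: y = -0.3411

Focus = (0, 0.3411), Directrix: y = -0.3411


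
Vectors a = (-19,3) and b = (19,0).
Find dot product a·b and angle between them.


a·b = -19*19 + 3*0 = -361 + 0 = -361
|a| = sqrt(361+9) = 19.2354
|b| = sqrt(361+0) = 19.0000
cos(theta) = -361/(sqrt(370)*sqrt(361)) = -361/sqrt(133570) = -0.987763
theta = arccos(-361/sqrt(133570)) = 171.0274 degrees

a·b = -361, theta = 171.0274 deg


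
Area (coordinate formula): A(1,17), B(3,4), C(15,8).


1*(4-8) = -4
3*(8-17) = -27
15*(17-4) = 195
sum = 164
Area = |164|/2 = 82.0000

82.0000 sq units


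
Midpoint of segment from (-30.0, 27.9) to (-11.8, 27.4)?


Mx = (-30.0 - 11.8)/2 = -41.8/2 = -20.9000
My = (27.9 + 27.4)/2 = 55.3/2 = 27.6500

(-20.9000, 27.6500)


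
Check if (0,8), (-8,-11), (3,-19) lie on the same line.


0*(-11+ 19) - 8*(-19-8) + 3*(8+ 11)
= 0 + 216 + 57 = 273

No, not collinear (determinant = 273)


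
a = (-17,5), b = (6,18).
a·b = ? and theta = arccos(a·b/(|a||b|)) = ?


a·b = -17*6 + 5*18 = -102 + 90 = -12
|a| = sqrt(289+25) = 17.7200
|b| = sqrt(36+324) = 18.9737
cos(theta) = -12/(sqrt(314)*sqrt(360)) = -12/sqrt(113040) = -0.035692
theta = arccos(-12/sqrt(113040)) = 92.0454 degrees

a·b = -12, theta = 92.0454 deg


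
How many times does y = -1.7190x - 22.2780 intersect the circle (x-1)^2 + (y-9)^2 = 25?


Substitute y = -1.7190x - 22.2780: (x-1)^2 + (-1.7190x- 22.2780-9)^2 = 25
Expand to Ax^2 + Bx + C = 0, where b-k = -31.278
A = 1+m^2 = 3.954961
B = 2(m(b-k) - h) = 2(-1.7190*(-31.278) - 1) = 105.533764
C = h^2 + (b-k)^2 - r^2 = 1 + 978.313284 - 25 = 954.313284
disc = B^2-4AC = 11137.3753 - 15097.0873 = -3959.7120
disc < 0

0 intersection points


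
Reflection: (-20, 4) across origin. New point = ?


Reflection rule for origin: (-x, -y)
(-20, 4) -> (20, -4)

(20, -4)


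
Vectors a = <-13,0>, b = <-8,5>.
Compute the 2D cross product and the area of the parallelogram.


cross = -13*5 - 0*(-8) = -65 - 0 = -65
Parallelogram area = |-65| = 65

cross = -65, parallelogram area = 65


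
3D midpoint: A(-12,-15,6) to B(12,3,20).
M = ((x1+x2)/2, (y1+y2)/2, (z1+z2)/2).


Mx = (-12+12)/2 = 0
My = (-15+3)/2 = -6.0000
Mz = (6+20)/2 = 13.0000

M = (0, -6.0000, 13.0000)


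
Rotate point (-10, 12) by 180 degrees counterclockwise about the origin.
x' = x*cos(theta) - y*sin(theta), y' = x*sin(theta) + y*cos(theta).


cos(180) = -1, sin(180) = 0
x' = -10*(-1) - 12*0 = 10
y' = -10*0 + 12*(-1) = -12

(10, -12)


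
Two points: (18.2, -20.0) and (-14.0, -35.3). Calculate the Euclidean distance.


dx = -14.0 - 18.2 = -32.2
dy = -35.3 + 20.0 = -15.3
d = sqrt(1036.84 + 234.09) = sqrt(1270.93) = 35.6501

35.6501


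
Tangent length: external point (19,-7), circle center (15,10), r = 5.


d = sqrt((19-15)^2 + (-7-10)^2) = sqrt(16+289) = 17.4642
L = sqrt(305.0000 - 25) = sqrt(280.0000) = 16.7332

16.7332


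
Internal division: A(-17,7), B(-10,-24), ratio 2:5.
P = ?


Px = (2*(-10) + 5*(-17))/7 = -105/7 = -15.0000
Py = (2*(-24) + 5*7)/7 = -13/7 = -1.8571

P = (-15.0000, -1.8571)


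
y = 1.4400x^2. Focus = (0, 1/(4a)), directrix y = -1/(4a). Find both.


a = 1.4400
1/(4a) = 0.1736
Focus = (0, 0.1736)
Directrix: y = -0.1736

Focus = (0, 0.1736), Directrix: y = -0.1736


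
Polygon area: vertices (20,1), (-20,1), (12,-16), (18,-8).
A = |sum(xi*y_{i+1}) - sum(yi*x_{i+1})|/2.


sum(xi*y_{i+1}) = 20*1 - 20*(-16) + 12*(-8) + 18*1 = 262
sum(yi*x_{i+1}) = 1*(-20) + 1*12 - 16*18 - 8*20 = -456
Area = |262 + 456|/2 = 718/2 = 359.0000

359.0000 sq units


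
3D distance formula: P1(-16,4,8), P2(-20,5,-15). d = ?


dx=-4, dy=1, dz=-23
d = sqrt(16+1+529) = sqrt(546) = 23.3666

23.3666


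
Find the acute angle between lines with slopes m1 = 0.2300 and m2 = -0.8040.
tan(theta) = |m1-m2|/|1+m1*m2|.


m1-m2 = 1.034
1+m1*m2 = 0.81508
tan(theta) = |1.034/0.81508| = 1.268587
theta = arctan(|1.034/0.81508|) = 51.7520 degrees (acute angle)

51.7520 degrees


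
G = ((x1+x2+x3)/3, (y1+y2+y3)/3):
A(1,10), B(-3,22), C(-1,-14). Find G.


Gx = (1- 3- 1)/3 = -3/3 = -1.0000
Gy = (10+22- 14)/3 = 18/3 = 6.0000

G = (-1.0000, 6.0000)


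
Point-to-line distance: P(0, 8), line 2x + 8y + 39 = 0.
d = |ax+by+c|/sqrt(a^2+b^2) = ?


|2*0 + 8*8 + 39| = |103| = 103
sqrt(4 + 64) = sqrt(68) = 8.2462
d = 103/sqrt(68) = 12.4906

12.4906


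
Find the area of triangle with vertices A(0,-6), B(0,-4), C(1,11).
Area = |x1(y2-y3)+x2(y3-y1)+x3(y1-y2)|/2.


0*(-4-11) = 0
0*(11+ 6) = 0
1*(-6+ 4) = -2
sum = -2
Area = |-2|/2 = 1.0000

1.0000 sq units


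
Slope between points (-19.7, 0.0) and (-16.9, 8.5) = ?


dy = 8.5 - 0.0 = 8.5
dx = -16.9 + 19.7 = 2.8
m = 8.5/2.8 = 3.0357

m = 3.0357


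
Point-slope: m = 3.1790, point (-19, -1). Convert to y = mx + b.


y + 1 = 3.1790(x + 19)
y = 3.1790x - 1 - 3.1790*(-19)
y = 3.1790x + 59.4010

y = 3.1790x + 59.4010


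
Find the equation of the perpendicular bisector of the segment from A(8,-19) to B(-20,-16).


Midpoint = (-6, -17.5)
Slope of AB = dy/dx = 3/(-28) = -0.1071
Perp slope = -dx/dy = 28/3 = 9.3333
b = My - (perp slope)*Mx = -17.5 + (-28*(-6))/3 = -17.5 + 56.0000 = 38.5000

y = 9.3333x + 38.5000


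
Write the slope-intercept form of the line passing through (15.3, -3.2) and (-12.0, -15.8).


m = (-12.6)/(-27.3) = 0.4615
b = y1 - m*x1 = -3.2 - (-12.6*15.3)/(-27.3) = -3.2 - 7.0615 = -10.2615

y = 0.4615x - 10.2615


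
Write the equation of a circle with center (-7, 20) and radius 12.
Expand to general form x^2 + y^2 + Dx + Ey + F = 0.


(x+ 7)^2 + (y-20)^2 = 12^2
D = -2h = 14, E = -2k = -40
F = h^2+k^2-r^2 = 49+400-144 = 305

x^2 + y^2 + 14x - 40y + 305 = 0


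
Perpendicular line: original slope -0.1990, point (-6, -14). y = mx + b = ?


Perpendicular slope = -1/m1 = -1/(-0.1990) = 5.0251
b2 = y0 - m2*x0 = -14 - 6/(-0.1990) = -14 + 30.1508 = 16.1508

y = 5.0251x + 16.1508


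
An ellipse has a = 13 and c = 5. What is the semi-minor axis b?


b^2 = 13^2 - (5)^2 = 169 - 25 = 144
b = sqrt(144) = 12

b = 12


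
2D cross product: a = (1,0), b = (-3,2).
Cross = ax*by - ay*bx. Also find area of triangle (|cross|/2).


cross = 1*2 - 0*(-3) = 2 - 0 = 2
Triangle area = |2|/2 = 2/2 = 1.0000

cross = 2, triangle area = 1.0000


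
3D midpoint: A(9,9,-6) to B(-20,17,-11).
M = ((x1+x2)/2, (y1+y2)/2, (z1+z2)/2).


Mx = (9- 20)/2 = -5.5000
My = (9+17)/2 = 13.0000
Mz = (-6- 11)/2 = -8.5000

M = (-5.5000, 13.0000, -8.5000)


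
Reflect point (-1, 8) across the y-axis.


Reflection rule for y-axis: (-x, y)
(-1, 8) -> (1, 8)

(1, 8)


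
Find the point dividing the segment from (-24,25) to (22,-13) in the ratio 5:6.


Px = (5*22 + 6*(-24))/11 = -34/11 = -3.0909
Py = (5*(-13) + 6*25)/11 = 85/11 = 7.7273

P = (-3.0909, 7.7273)


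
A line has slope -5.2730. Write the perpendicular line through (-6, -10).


Perpendicular slope = -1/m1 = -1/(-5.2730) = 0.1896
b2 = y0 - m2*x0 = -10 - 6/(-5.2730) = -10 + 1.1379 = -8.8621

y = 0.1896x - 8.8621


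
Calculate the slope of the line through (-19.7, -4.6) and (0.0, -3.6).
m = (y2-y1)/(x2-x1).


dy = -3.6 + 4.6 = 1
dx = 0.0 + 19.7 = 19.7
m = 1/19.7 = 0.0508

m = 0.0508


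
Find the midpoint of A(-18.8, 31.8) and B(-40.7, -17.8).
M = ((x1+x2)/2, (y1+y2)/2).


Mx = (-18.8 - 40.7)/2 = -59.5/2 = -29.7500
My = (31.8 - 17.8)/2 = 14.0/2 = 7.0000

(-29.7500, 7.0000)


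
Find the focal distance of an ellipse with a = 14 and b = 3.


c^2 = 14^2 - 3^2 = 196 - 9 = 187
c = sqrt(187) = 13.6748

c = 13.6748


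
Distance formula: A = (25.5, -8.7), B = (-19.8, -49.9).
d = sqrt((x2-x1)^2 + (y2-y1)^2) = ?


dx = -19.8 - 25.5 = -45.3
dy = -49.9 + 8.7 = -41.2
d = sqrt(2052.09 + 1697.44) = sqrt(3749.53) = 61.2334

61.2334


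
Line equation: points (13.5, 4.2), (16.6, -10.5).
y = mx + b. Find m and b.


m = (-14.7)/(3.1) = -4.7419
b = y1 - m*x1 = 4.2 - (-14.7*13.5)/(3.1) = 4.2 + 64.0161 = 68.2161

y = -4.7419x + 68.2161


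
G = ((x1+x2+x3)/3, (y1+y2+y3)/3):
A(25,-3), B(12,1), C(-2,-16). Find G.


Gx = (25+12- 2)/3 = 35/3 = 11.6667
Gy = (-3+1- 16)/3 = -18/3 = -6.0000

G = (11.6667, -6.0000)


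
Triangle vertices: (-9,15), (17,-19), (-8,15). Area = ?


-9*(-19-15) = 306
17*(15-15) = 0
-8*(15+ 19) = -272
sum = 34
Area = |34|/2 = 17.0000

17.0000 sq units


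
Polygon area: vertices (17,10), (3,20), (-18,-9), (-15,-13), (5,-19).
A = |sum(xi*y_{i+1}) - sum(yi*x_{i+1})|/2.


sum(xi*y_{i+1}) = 17*20 + 3*(-9) - 18*(-13) - 15*(-19) + 5*10 = 882
sum(yi*x_{i+1}) = 10*3 + 20*(-18) - 9*(-15) - 13*5 - 19*17 = -583
Area = |882 + 583|/2 = 1465/2 = 732.5000

732.5000 sq units


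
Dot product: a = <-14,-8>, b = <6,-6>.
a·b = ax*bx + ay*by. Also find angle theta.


a·b = -14*6 - 8*(-6) = -84 + 48 = -36
|a| = sqrt(196+64) = 16.1245
|b| = sqrt(36+36) = 8.4853
cos(theta) = -36/(sqrt(260)*sqrt(72)) = -36/sqrt(18720) = -0.263117
theta = arccos(-36/sqrt(18720)) = 105.2551 degrees

a·b = -36, theta = 105.2551 deg


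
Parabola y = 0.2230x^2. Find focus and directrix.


a = 0.2230
1/(4a) = 1.1211
Focus = (0, 1.1211)
Directrix: y = -1.1211

Focus = (0, 1.1211), Directrix: y = -1.1211


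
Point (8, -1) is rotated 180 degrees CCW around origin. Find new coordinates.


cos(180) = -1, sin(180) = 0
x' = 8*(-1) + 1*0 = -8
y' = 8*0 - 1*(-1) = 1

(-8, 1)


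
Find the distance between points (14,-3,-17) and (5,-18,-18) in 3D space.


dx=-9, dy=-15, dz=-1
d = sqrt(81+225+1) = sqrt(307) = 17.5214

17.5214


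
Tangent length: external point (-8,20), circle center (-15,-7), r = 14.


d = sqrt((-8+ 15)^2 + (20+ 7)^2) = sqrt(49+729) = 27.8927
L = sqrt(778.0000 - 196) = sqrt(582.0000) = 24.1247

24.1247


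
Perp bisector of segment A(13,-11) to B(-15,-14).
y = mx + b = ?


Midpoint = (-1, -12.5)
Slope of AB = dy/dx = -3/(-28) = 0.1071
Perp slope = -dx/dy = -28/3 = -9.3333
b = My - (perp slope)*Mx = -12.5 + (-28*(-1))/(-3) = -12.5 - 9.3333 = -21.8333

y = -9.3333x - 21.8333


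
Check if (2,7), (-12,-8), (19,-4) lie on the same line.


2*(-8+ 4) - 12*(-4-7) + 19*(7+ 8)
= -8 + 132 + 285 = 409

No, not collinear (determinant = 409)


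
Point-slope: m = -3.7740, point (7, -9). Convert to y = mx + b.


y + 9 = -3.7740(x - 7)
y = -3.7740x - 9 + 3.7740*7
y = -3.7740x + 17.4180

y = -3.7740x + 17.4180


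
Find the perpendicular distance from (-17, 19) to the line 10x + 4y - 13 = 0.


|10*(-17) + 4*19 - 13| = |-107| = 107
sqrt(100 + 16) = sqrt(116) = 10.7703
d = 107/sqrt(116) = 9.9347

9.9347


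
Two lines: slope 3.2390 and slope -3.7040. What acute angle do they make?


m1-m2 = 6.943
1+m1*m2 = -10.997256
tan(theta) = |6.943/(-10.997256)| = 0.631339
theta = arctan(|6.943/(-10.997256)|) = 32.2658 degrees (acute angle)

32.2658 degrees


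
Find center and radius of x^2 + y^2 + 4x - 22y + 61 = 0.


h = -D/2 = -4/2 = -2
k = -E/2 = 22/2 = 11
r^2 = h^2 + k^2 - F = 4 + 121 - 61 = 64
r = 8

Center (-2, 11), radius = 8


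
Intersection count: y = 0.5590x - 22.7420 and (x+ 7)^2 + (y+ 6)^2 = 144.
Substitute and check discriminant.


Substitute y = 0.5590x - 22.7420: (x+ 7)^2 + (0.5590x- 22.7420+ 6)^2 = 144
Expand to Ax^2 + Bx + C = 0, where b-k = -16.742
A = 1+m^2 = 1.312481
B = 2(m(b-k) - h) = 2(0.5590*(-16.742) + 7) = -4.717556
C = h^2 + (b-k)^2 - r^2 = 49 + 280.294564 - 144 = 185.294564
disc = B^2-4AC = 22.2553 - 972.7824 = -950.5271
disc < 0

0 intersection points


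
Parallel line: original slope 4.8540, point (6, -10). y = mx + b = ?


Parallel lines have equal slopes.
m2 = 4.8540
b2 = -10 - 4.8540*6 = -39.1240

y = 4.8540x - 39.1240


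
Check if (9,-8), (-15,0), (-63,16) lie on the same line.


9*(0-16) - 15*(16+ 8) - 63*(-8-0)
= -144 - 360 + 504 = 0

Yes, collinear (determinant = 0)


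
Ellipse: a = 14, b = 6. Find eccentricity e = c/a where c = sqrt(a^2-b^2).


c = sqrt(196-36) = sqrt(160) = 12.6491
e = c/a = sqrt(160)/14 = 0.9035

e = 0.9035


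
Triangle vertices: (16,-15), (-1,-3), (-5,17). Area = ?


16*(-3-17) = -320
-1*(17+ 15) = -32
-5*(-15+ 3) = 60
sum = -292
Area = |-292|/2 = 146.0000

146.0000 sq units


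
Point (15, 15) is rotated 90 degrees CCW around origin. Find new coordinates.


cos(90) = 0, sin(90) = 1
x' = 15*0 - 15*1 = -15
y' = 15*1 + 15*0 = 15

(-15, 15)


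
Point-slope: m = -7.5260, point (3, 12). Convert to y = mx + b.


y - 12 = -7.5260(x - 3)
y = -7.5260x + 12 + 7.5260*3
y = -7.5260x + 34.5780

y = -7.5260x + 34.5780


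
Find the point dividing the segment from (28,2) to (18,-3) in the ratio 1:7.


Px = (1*18 + 7*28)/8 = 214/8 = 26.7500
Py = (1*(-3) + 7*2)/8 = 11/8 = 1.3750

P = (26.7500, 1.3750)


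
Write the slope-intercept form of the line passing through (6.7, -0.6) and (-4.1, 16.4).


m = (17.0)/(-10.8) = -1.5741
b = y1 - m*x1 = -0.6 - (17.0*6.7)/(-10.8) = -0.6 + 10.5463 = 9.9463

y = -1.5741x + 9.9463


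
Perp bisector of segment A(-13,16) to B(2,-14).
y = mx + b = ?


Midpoint = (-5.5, 1)
Slope of AB = dy/dx = -30/15 = -2.0000
Perp slope = -dx/dy = 15/30 = 0.5000
b = My - (perp slope)*Mx = 1 + (15*(-5.5))/(-30) = 1 + 2.7500 = 3.7500

y = 0.5000x + 3.7500


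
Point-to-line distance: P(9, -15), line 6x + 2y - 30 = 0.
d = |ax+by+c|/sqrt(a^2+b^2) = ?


|6*9 + 2*(-15) - 30| = |-6| = 6
sqrt(36 + 4) = sqrt(40) = 6.3246
d = 6/sqrt(40) = 0.9487

0.9487


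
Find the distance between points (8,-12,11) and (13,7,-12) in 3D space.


dx=5, dy=19, dz=-23
d = sqrt(25+361+529) = sqrt(915) = 30.2490

30.2490


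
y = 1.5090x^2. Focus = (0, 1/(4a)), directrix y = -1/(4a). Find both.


a = 1.5090
1/(4a) = 0.1657
Focus = (0, 0.1657)
Directrix: y = -0.1657

Focus = (0, 0.1657), Directrix: y = -0.1657


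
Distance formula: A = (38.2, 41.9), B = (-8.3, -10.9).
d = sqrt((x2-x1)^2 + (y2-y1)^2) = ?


dx = -8.3 - 38.2 = -46.5
dy = -10.9 - 41.9 = -52.8
d = sqrt(2162.25 + 2787.84) = sqrt(4950.09) = 70.3569

70.3569


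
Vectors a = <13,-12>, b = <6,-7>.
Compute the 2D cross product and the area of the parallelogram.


cross = 13*(-7) + 12*6 = -91 + 72 = -19
Parallelogram area = |-19| = 19

cross = -19, parallelogram area = 19


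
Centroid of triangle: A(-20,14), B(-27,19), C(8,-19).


Gx = (-20- 27+8)/3 = -39/3 = -13.0000
Gy = (14+19- 19)/3 = 14/3 = 4.6667

G = (-13.0000, 4.6667)


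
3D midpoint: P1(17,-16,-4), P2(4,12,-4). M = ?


Mx = (17+4)/2 = 10.5000
My = (-16+12)/2 = -2.0000
Mz = (-4- 4)/2 = -4.0000

M = (10.5000, -2.0000, -4.0000)


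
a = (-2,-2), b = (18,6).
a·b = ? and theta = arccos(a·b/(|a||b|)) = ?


a·b = -2*18 - 2*6 = -36 - 12 = -48
|a| = sqrt(4+4) = 2.8284
|b| = sqrt(324+36) = 18.9737
cos(theta) = -48/(sqrt(8)*sqrt(360)) = -48/sqrt(2880) = -0.894427
theta = arccos(-48/sqrt(2880)) = 153.4349 degrees

a·b = -48, theta = 153.4349 deg


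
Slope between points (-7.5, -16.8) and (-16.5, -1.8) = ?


dy = -1.8 + 16.8 = 15.0
dx = -16.5 + 7.5 = -9.0
m = 15.0/(-9.0) = -1.6667

m = -1.6667


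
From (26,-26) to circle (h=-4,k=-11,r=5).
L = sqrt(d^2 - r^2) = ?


d = sqrt((26+ 4)^2 + (-26+ 11)^2) = sqrt(900+225) = 33.5410
L = sqrt(1125.0000 - 25) = sqrt(1100.0000) = 33.1662

33.1662


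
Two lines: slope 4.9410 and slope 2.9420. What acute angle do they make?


m1-m2 = 1.999
1+m1*m2 = 15.536422
tan(theta) = |1.999/15.536422| = 0.128665
theta = arctan(|1.999/15.536422|) = 7.3317 degrees (acute angle)

7.3317 degrees


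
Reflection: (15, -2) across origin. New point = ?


Reflection rule for origin: (-x, -y)
(15, -2) -> (-15, 2)

(-15, 2)


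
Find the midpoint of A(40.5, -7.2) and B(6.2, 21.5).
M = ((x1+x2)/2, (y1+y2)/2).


Mx = (40.5 + 6.2)/2 = 46.7/2 = 23.3500
My = (-7.2 + 21.5)/2 = 14.3/2 = 7.1500

(23.3500, 7.1500)


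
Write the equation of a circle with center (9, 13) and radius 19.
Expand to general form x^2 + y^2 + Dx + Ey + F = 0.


(x-9)^2 + (y-13)^2 = 19^2
D = -2h = -18, E = -2k = -26
F = h^2+k^2-r^2 = 81+169-361 = -111

x^2 + y^2 - 18x - 26y - 111 = 0


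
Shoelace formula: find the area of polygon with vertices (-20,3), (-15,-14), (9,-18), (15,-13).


sum(xi*y_{i+1}) = -20*(-14) - 15*(-18) + 9*(-13) + 15*3 = 478
sum(yi*x_{i+1}) = 3*(-15) - 14*9 - 18*15 - 13*(-20) = -181
Area = |478 + 181|/2 = 659/2 = 329.5000

329.5000 sq units


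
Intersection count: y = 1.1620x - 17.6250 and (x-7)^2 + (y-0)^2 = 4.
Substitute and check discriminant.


Substitute y = 1.1620x - 17.6250: (x-7)^2 + (1.1620x- 17.6250-0)^2 = 4
Expand to Ax^2 + Bx + C = 0, where b-k = -17.625
A = 1+m^2 = 2.350244
B = 2(m(b-k) - h) = 2(1.1620*(-17.625) - 7) = -54.9605
C = h^2 + (b-k)^2 - r^2 = 49 + 310.640625 - 4 = 355.640625
disc = B^2-4AC = 3020.6566 - 3343.3690 = -322.7124
disc < 0

0 intersection points


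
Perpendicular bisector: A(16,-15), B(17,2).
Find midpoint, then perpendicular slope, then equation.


Midpoint = (16.5, -6.5)
Slope of AB = dy/dx = 17/1 = 17.0000
Perp slope = -dx/dy = -1/17 = -0.0588
b = My - (perp slope)*Mx = -6.5 + (1*16.5)/17 = -6.5 + 0.9706 = -5.5294

y = -0.0588x - 5.5294


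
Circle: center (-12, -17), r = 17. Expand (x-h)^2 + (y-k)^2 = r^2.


(x+ 12)^2 + (y+ 17)^2 = 17^2
D = -2h = 24, E = -2k = 34
F = h^2+k^2-r^2 = 144+289-289 = 144

x^2 + y^2 + 24x + 34y + 144 = 0


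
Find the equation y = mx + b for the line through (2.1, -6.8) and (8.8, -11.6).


m = (-4.8)/(6.7) = -0.7164
b = y1 - m*x1 = -6.8 - (-4.8*2.1)/(6.7) = -6.8 + 1.5045 = -5.2955

y = -0.7164x - 5.2955


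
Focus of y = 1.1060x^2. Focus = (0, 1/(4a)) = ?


a = 1.1060
4a = 4.4240
focus = (0, 1/4.4240) = (0, 0.2260)

Focus = (0, 0.2260)


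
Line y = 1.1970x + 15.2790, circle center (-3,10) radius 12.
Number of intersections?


Substitute y = 1.1970x + 15.2790: (x+ 3)^2 + (1.1970x+15.2790-10)^2 = 144
Expand to Ax^2 + Bx + C = 0, where b-k = 5.279
A = 1+m^2 = 2.432809
B = 2(m(b-k) - h) = 2(1.1970*5.279 + 3) = 18.637926
C = h^2 + (b-k)^2 - r^2 = 9 + 27.867841 - 144 = -107.132159
disc = B^2-4AC = 347.3723 + 1042.5283 = 1389.9006
disc > 0

2 intersection points


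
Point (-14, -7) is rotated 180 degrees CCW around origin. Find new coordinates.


cos(180) = -1, sin(180) = 0
x' = -14*(-1) + 7*0 = 14
y' = -14*0 - 7*(-1) = 7

(14, 7)


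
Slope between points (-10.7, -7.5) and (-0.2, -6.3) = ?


dy = -6.3 + 7.5 = 1.2
dx = -0.2 + 10.7 = 10.5
m = 1.2/10.5 = 0.1143

m = 0.1143


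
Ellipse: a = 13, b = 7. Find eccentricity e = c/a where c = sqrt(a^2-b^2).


c = sqrt(169-49) = sqrt(120) = 10.9545
e = c/a = sqrt(120)/13 = 0.8427

e = 0.8427


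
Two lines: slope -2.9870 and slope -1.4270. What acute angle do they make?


m1-m2 = -1.56
1+m1*m2 = 5.262449
tan(theta) = |-1.56/5.262449| = 0.296440
theta = arctan(|-1.56/5.262449|) = 16.5119 degrees (acute angle)

16.5119 degrees


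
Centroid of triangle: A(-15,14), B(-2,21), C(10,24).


Gx = (-15- 2+10)/3 = -7/3 = -2.3333
Gy = (14+21+24)/3 = 59/3 = 19.6667

G = (-2.3333, 19.6667)


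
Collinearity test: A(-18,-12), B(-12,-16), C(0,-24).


-18*(-16+ 24) - 12*(-24+ 12) + 0*(-12+ 16)
= -144 + 144 + 0 = 0

Yes, collinear (determinant = 0)


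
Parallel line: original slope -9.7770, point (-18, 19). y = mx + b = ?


Parallel lines have equal slopes.
m2 = -9.7770
b2 = 19 + 9.7770*(-18) = -156.9860

y = -9.7770x - 156.9860


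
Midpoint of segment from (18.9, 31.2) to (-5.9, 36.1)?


Mx = (18.9 - 5.9)/2 = 13/2 = 6.5000
My = (31.2 + 36.1)/2 = 67.3/2 = 33.6500

(6.5000, 33.6500)


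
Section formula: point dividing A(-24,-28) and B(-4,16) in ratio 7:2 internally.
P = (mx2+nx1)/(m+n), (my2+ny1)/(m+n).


Px = (7*(-4) + 2*(-24))/9 = -76/9 = -8.4444
Py = (7*16 + 2*(-28))/9 = 56/9 = 6.2222

P = (-8.4444, 6.2222)


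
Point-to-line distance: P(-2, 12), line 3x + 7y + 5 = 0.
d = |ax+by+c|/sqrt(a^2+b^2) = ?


|3*(-2) + 7*12 + 5| = |83| = 83
sqrt(9 + 49) = sqrt(58) = 7.6158
d = 83/sqrt(58) = 10.8984

10.8984


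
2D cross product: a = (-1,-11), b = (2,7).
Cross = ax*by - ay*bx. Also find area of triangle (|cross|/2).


cross = -1*7 + 11*2 = -7 + 22 = 15
Triangle area = |15|/2 = 15/2 = 7.5000

cross = 15, triangle area = 7.5000
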